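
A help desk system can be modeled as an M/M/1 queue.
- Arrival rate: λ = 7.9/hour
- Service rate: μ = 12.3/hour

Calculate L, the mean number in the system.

ρ = λ/μ = 7.9/12.3 = 0.6423
For M/M/1: L = λ/(μ-λ)
L = 7.9/(12.3-7.9) = 7.9/4.40
L = 1.7955 tickets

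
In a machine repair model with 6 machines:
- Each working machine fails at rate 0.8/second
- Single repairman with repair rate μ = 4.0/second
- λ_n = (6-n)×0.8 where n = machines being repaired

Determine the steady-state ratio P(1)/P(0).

P(1)/P(0) = ∏_{i=0}^{1-1} λ_i/μ_{i+1}
= (6-0)×0.8/4.0
= 1.2000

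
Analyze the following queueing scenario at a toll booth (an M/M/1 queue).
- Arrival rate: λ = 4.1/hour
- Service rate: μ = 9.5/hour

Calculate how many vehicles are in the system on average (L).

ρ = λ/μ = 4.1/9.5 = 0.4316
For M/M/1: L = λ/(μ-λ)
L = 4.1/(9.5-4.1) = 4.1/5.40
L = 0.7593 vehicles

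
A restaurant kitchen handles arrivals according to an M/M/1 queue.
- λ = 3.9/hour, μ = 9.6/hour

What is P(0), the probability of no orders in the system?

ρ = λ/μ = 3.9/9.6 = 0.4062
P(0) = 1 - ρ = 1 - 0.4062 = 0.5938
The server is idle 59.38% of the time.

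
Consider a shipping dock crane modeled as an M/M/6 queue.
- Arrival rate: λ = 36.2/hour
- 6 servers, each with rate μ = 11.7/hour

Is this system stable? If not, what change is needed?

Stability requires ρ = λ/(cμ) < 1
ρ = 36.2/(6 × 11.7) = 36.2/70.20 = 0.5157
Since 0.5157 < 1, the system is STABLE.
The servers are busy 51.57% of the time.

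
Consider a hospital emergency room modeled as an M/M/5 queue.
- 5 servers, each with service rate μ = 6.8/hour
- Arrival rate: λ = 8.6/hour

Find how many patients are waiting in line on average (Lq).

Traffic intensity: ρ = λ/(cμ) = 8.6/(5×6.8) = 0.2529
Since ρ = 0.2529 < 1, system is stable.
Offered load a = λ/μ = cρ = 8.6/6.8 = 1.2647
P₀ = [ Σₙ₌₀^4 aⁿ/n! + a^5/(5!(1-ρ)) ]⁻¹
Σ = a^0/0! + a^1/1! + a^2/2! + a^3/3! + a^4/4! = 1.0000 + 1.2647 + 0.79974 + 0.33715 + 0.10660 = 3.5082
a^5/(5!(1-ρ)) = 3.2355/(120 × 0.7471) = 0.03609
P₀ = 1/(3.5082 + 0.03609) = 0.2821
Lq = P₀·a^5·ρ / (5!(1-ρ)²) = 0.28214 × 3.2355 × 0.25294 / (120 × 0.55810) = 0.003448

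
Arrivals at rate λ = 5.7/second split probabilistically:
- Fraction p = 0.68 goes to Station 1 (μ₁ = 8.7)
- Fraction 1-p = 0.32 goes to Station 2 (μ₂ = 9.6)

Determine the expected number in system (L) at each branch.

Effective rates: λ₁ = 5.7×0.68 = 3.876, λ₂ = 5.7×0.32 = 1.824
Station 1: ρ₁ = 3.876/8.7 = 0.44552, L₁ = ρ₁/(1-ρ₁) = 0.44552/(1-0.44552) = 0.8035
Station 2: ρ₂ = 1.824/9.6 = 0.1900, L₂ = ρ₂/(1-ρ₂) = 0.1900/(1-0.1900) = 0.2346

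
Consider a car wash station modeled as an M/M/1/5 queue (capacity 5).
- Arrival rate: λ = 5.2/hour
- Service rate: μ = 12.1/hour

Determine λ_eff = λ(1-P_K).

ρ = λ/μ = 5.2/12.1 = 0.42975
P₀ = (1-ρ)/(1-ρ^(K+1)) = (1-0.42975)/(1-0.42975^6) = 0.57025/0.99370 = 0.5739
P_K = P₀×ρ^K = 0.57386 × 0.42975^5 = 0.57386 × 0.014658 = 0.008412
λ_eff = λ(1-P_K) = 5.2 × (1 - 0.008412) = 5.2 × 0.9916 = 5.1563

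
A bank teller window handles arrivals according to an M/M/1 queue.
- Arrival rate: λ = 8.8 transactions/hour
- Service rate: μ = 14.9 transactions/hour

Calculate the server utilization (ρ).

Server utilization: ρ = λ/μ
ρ = 8.8/14.9 = 0.5906
The server is busy 59.06% of the time.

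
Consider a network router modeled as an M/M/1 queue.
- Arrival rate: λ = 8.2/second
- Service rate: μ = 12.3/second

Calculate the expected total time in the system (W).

First, compute utilization: ρ = λ/μ = 8.2/12.3 = 0.6667
For M/M/1: W = 1/(μ-λ)
W = 1/(12.3-8.2) = 1/4.10
W = 0.2439 seconds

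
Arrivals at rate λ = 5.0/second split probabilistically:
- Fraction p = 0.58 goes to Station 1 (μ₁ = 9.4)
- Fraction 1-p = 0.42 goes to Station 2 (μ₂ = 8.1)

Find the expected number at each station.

Effective rates: λ₁ = 5.0×0.58 = 2.9, λ₂ = 5.0×0.42 = 2.1
Station 1: ρ₁ = 2.9/9.4 = 0.30851, L₁ = ρ₁/(1-ρ₁) = 0.30851/(1-0.30851) = 0.4462
Station 2: ρ₂ = 2.1/8.1 = 0.25926, L₂ = ρ₂/(1-ρ₂) = 0.25926/(1-0.25926) = 0.3500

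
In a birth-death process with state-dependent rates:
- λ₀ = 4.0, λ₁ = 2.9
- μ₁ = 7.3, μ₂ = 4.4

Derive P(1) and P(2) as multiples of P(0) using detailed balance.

Balance equations:
State 0: λ₀P₀ = μ₁P₁ → P₁ = (λ₀/μ₁)P₀ = (4.0/7.3)P₀ = 0.5479P₀
State 1: P₂ = (λ₀λ₁)/(μ₁μ₂)P₀ = (4.0×2.9)/(7.3×4.4)P₀ = 0.3611P₀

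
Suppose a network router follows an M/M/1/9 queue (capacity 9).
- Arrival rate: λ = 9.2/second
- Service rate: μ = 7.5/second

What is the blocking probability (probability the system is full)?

ρ = λ/μ = 9.2/7.5 = 1.22667
P₀ = (1-ρ)/(1-ρ^(K+1)) = (1-1.22667)/(1-1.22667^10) = -0.22667/-6.7140 = 0.03376
P_K = P₀×ρ^K = 0.03376 × 1.22667^9 = 0.03376 × 6.2885 = 0.2123
Blocking probability = 21.23%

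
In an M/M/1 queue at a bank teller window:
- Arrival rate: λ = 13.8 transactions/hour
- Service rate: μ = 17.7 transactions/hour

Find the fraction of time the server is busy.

Server utilization: ρ = λ/μ
ρ = 13.8/17.7 = 0.7797
The server is busy 77.97% of the time.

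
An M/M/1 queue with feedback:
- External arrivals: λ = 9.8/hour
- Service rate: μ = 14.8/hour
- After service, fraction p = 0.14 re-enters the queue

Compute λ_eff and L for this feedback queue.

Effective arrival rate: λ_eff = λ/(1-p) = 9.8/(1-0.14) = 9.8/0.86 = 11.39535
ρ = λ_eff/μ = 11.39535/14.8 = 0.769956
L = ρ/(1-ρ) = 0.769956/(1-0.769956) = 3.3470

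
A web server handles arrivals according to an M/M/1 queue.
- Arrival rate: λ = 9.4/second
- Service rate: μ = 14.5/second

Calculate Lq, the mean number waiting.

ρ = λ/μ = 9.4/14.5 = 0.6483
For M/M/1: Lq = λ²/(μ(μ-λ))
Lq = 88.36/(14.5 × 5.10)
Lq = 1.1949 requests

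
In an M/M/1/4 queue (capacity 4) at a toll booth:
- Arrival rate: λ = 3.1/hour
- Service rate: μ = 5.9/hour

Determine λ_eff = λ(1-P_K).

ρ = λ/μ = 3.1/5.9 = 0.52542
P₀ = (1-ρ)/(1-ρ^(K+1)) = (1-0.52542)/(1-0.52542^5) = 0.4746/0.9600 = 0.4944
P_K = P₀×ρ^K = 0.4944 × 0.52542^4 = 0.4944 × 0.07621 = 0.03768
λ_eff = λ(1-P_K) = 3.1 × (1 - 0.03768) = 3.1 × 0.96232 = 2.9832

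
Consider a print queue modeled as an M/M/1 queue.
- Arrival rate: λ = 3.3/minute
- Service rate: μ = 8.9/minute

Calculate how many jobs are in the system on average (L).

ρ = λ/μ = 3.3/8.9 = 0.3708
For M/M/1: L = λ/(μ-λ)
L = 3.3/(8.9-3.3) = 3.3/5.60
L = 0.5893 jobs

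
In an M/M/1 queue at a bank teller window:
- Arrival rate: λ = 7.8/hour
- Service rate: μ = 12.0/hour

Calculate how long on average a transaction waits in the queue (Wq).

First, compute utilization: ρ = λ/μ = 7.8/12.0 = 0.6500
For M/M/1: Wq = λ/(μ(μ-λ))
Wq = 7.8/(12.0 × (12.0-7.8))
Wq = 7.8/(12.0 × 4.20)
Wq = 0.1548 hours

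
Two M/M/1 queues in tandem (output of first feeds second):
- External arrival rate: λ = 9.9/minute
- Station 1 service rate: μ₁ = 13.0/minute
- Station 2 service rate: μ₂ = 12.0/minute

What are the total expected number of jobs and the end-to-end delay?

By Jackson's theorem, each station behaves as independent M/M/1.
Station 1: ρ₁ = 9.9/13.0 = 0.7615, L₁ = ρ₁/(1-ρ₁) = λ/(μ₁-λ) = 9.9/3.10 = 3.1935
Station 2: ρ₂ = 9.9/12.0 = 0.8250, L₂ = ρ₂/(1-ρ₂) = λ/(μ₂-λ) = 9.9/2.10 = 4.7143
Total: L = L₁ + L₂ = 3.1935 + 4.7143 = 7.9078
W = L/λ = 7.9078/9.9 = 0.7988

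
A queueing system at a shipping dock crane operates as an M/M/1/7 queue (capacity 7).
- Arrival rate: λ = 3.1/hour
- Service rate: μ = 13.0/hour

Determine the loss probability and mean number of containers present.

ρ = λ/μ = 3.1/13.0 = 0.23846
P₀ = (1-ρ)/(1-ρ^(K+1)) = (1-0.23846)/(1-0.23846^8) = 0.7615/1.0000 = 0.7615
P_K = P₀×ρ^K = 0.76155 × 0.23846^7 = 0.76155 × 0.000043844 = 0.00003339
Blocking probability P_7 = 0.00003339 (0.003339%)
L = ρ[1 - (K+1)ρ^K + Kρ^(K+1)] / [(1-ρ)(1-ρ^(K+1))]
L = 0.23846 × (1 - 8×0.00004384 + 7×0.00001046) / ((1 - 0.23846) × (1 - 0.00001046)) = 0.3130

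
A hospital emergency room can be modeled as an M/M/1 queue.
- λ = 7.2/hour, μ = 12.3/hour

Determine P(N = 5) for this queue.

ρ = λ/μ = 7.2/12.3 = 0.5854
P(n) = (1-ρ)ρⁿ
P(5) = (1-0.5854) × 0.5854^5
P(5) = 0.4146 × 0.06875
P(5) = 0.02850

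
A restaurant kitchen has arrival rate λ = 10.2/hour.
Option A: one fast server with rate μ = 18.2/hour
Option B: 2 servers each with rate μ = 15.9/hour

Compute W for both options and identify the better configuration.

Option A: single server μ = 18.2 (M/M/1)
  ρ_A = 10.2/18.2 = 0.5604
  W_A = 1/(μ-λ) = 1/(18.2-10.2) = 1/8.00 = 0.1250

Option B: 2 servers μ = 15.9 (M/M/2)
  ρ_B = λ/(cμ) = 10.2/(2×15.9) = 0.3208
  Offered load a = λ/μ = cρ = 10.2/15.9 = 0.6415
  P₀ = [ Σₙ₌₀^1 aⁿ/n! + a^2/(2!(1-ρ)) ]⁻¹
  Σ = a^0/0! + a^1/1! = 1.0000 + 0.6415 = 1.6415
  a^2/(2!(1-ρ)) = 0.4115/(2 × 0.6792) = 0.3029
  P₀ = 1/(1.6415 + 0.3029) = 0.5143
  Lq = P₀·a^2·ρ / (2!(1-ρ)²) = 0.5143 × 0.4115 × 0.3208 / (2 × 0.4614) = 0.07357
  Wq_B = Lq/λ = 0.07357/10.2 = 0.0072127
  W_B = Wq_B + 1/μ = 0.0072127 + 0.062893 = 0.07011

Since W_B = 0.07011 < W_A = 0.1250, Option B (multiple servers) has the shorter time in system.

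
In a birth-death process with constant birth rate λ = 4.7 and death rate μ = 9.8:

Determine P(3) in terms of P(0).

For constant rates: P(n)/P(0) = (λ/μ)^n
P(3)/P(0) = (4.7/9.8)^3 = 0.4796^3 = 0.1103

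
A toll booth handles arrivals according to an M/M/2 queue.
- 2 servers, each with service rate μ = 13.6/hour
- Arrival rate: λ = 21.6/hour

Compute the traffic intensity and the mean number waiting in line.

Traffic intensity: ρ = λ/(cμ) = 21.6/(2×13.6) = 0.7941
Since ρ = 0.7941 < 1, system is stable.
Offered load a = λ/μ = cρ = 21.6/13.6 = 1.5882
P₀ = [ Σₙ₌₀^1 aⁿ/n! + a^2/(2!(1-ρ)) ]⁻¹
Σ = a^0/0! + a^1/1! = 1.0000 + 1.5882 = 2.5882
a^2/(2!(1-ρ)) = 2.5225/(2 × 0.20588) = 6.1261
P₀ = 1/(2.5882 + 6.1261) = 0.1148
Lq = P₀·a^2·ρ / (2!(1-ρ)²) = 0.114754 × 2.52249 × 0.794118 / (2 × 0.0423875) = 2.7115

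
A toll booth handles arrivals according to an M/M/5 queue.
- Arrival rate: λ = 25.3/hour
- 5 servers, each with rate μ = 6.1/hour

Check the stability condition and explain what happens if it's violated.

Stability requires ρ = λ/(cμ) < 1
ρ = 25.3/(5 × 6.1) = 25.3/30.50 = 0.8295
Since 0.8295 < 1, the system is STABLE.
The servers are busy 82.95% of the time.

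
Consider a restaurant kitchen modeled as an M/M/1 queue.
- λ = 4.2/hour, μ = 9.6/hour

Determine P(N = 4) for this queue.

ρ = λ/μ = 4.2/9.6 = 0.4375
P(n) = (1-ρ)ρⁿ
P(4) = (1-0.4375) × 0.4375^4
P(4) = 0.5625 × 0.03664
P(4) = 0.02061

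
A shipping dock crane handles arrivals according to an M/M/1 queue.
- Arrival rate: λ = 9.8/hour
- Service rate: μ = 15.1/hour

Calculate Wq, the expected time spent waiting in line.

First, compute utilization: ρ = λ/μ = 9.8/15.1 = 0.6490
For M/M/1: Wq = λ/(μ(μ-λ))
Wq = 9.8/(15.1 × (15.1-9.8))
Wq = 9.8/(15.1 × 5.30)
Wq = 0.1225 hours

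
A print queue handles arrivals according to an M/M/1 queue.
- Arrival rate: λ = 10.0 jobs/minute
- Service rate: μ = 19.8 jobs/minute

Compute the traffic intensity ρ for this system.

Server utilization: ρ = λ/μ
ρ = 10.0/19.8 = 0.5051
The server is busy 50.51% of the time.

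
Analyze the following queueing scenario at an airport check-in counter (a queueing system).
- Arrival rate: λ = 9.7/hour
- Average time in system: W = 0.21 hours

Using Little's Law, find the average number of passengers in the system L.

Little's Law: L = λW
L = 9.7 × 0.21 = 2.0370 passengers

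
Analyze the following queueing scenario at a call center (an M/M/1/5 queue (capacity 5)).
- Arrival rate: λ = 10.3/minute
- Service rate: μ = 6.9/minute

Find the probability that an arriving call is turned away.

ρ = λ/μ = 10.3/6.9 = 1.49275
P₀ = (1-ρ)/(1-ρ^(K+1)) = (1-1.49275)/(1-1.49275^6) = -0.49275/-10.0643 = 0.04896
P_K = P₀×ρ^K = 0.04896 × 1.49275^5 = 0.04896 × 7.4120 = 0.3629
Blocking probability = 36.29%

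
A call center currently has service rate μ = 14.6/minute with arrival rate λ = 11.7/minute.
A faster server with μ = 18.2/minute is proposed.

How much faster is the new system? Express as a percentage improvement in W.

System 1: ρ₁ = 11.7/14.6 = 0.8014, W₁ = 1/(14.6-11.7) = 0.34483
System 2: ρ₂ = 11.7/18.2 = 0.6429, W₂ = 1/(18.2-11.7) = 0.15385
Improvement: (W₁-W₂)/W₁ = (0.34483-0.15385)/0.34483 = 55.38%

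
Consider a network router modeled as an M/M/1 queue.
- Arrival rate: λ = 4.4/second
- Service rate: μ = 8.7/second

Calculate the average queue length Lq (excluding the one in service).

ρ = λ/μ = 4.4/8.7 = 0.5057
For M/M/1: Lq = λ²/(μ(μ-λ))
Lq = 19.36/(8.7 × 4.30)
Lq = 0.5175 packets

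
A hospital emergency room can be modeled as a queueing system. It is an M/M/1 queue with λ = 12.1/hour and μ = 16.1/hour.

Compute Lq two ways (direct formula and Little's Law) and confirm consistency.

Method 1 (direct): Lq = λ²/(μ(μ-λ)) = 146.41/(16.1 × 4.00) = 2.2734

Method 2 (Little's Law):
W = 1/(μ-λ) = 1/4.00 = 0.25000
Wq = W - 1/μ = 0.25000 - 0.062112 = 0.187888
Lq = λWq = 12.1 × 0.187888 = 2.2734 ✔ (matches Method 1)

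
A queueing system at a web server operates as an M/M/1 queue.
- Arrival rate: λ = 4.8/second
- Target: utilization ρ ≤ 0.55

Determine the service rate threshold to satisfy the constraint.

ρ = λ/μ, so μ = λ/ρ
μ ≥ 4.8/0.55 = 8.7273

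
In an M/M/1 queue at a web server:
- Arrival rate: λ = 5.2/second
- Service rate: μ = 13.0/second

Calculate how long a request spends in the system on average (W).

First, compute utilization: ρ = λ/μ = 5.2/13.0 = 0.4000
For M/M/1: W = 1/(μ-λ)
W = 1/(13.0-5.2) = 1/7.80
W = 0.1282 seconds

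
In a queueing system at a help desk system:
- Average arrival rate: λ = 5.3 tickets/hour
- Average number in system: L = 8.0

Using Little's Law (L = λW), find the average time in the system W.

Little's Law: L = λW, so W = L/λ
W = 8.0/5.3 = 1.5094 hours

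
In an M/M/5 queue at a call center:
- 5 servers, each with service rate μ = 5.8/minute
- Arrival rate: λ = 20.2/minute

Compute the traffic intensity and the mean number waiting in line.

Traffic intensity: ρ = λ/(cμ) = 20.2/(5×5.8) = 0.6966
Since ρ = 0.6966 < 1, system is stable.
Offered load a = λ/μ = cρ = 20.2/5.8 = 3.4828
P₀ = [ Σₙ₌₀^4 aⁿ/n! + a^5/(5!(1-ρ)) ]⁻¹
Σ = a^0/0! + a^1/1! + a^2/2! + a^3/3! + a^4/4! = 1.0000 + 3.4828 + 6.0648 + 7.0407 + 6.1303 = 23.7186
a^5/(5!(1-ρ)) = 512.4092/(120 × 0.30345) = 14.0718
P₀ = 1/(23.7186 + 14.0718) = 0.02646
Lq = P₀·a^5·ρ / (5!(1-ρ)²) = 0.0264617 × 512.4092 × 0.696552 / (120 × 0.0920809) = 0.8547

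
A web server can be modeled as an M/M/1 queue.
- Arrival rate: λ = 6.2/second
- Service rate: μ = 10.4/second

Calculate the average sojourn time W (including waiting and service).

First, compute utilization: ρ = λ/μ = 6.2/10.4 = 0.5962
For M/M/1: W = 1/(μ-λ)
W = 1/(10.4-6.2) = 1/4.20
W = 0.2381 seconds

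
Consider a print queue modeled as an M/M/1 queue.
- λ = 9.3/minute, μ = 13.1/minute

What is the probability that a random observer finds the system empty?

ρ = λ/μ = 9.3/13.1 = 0.7099
P(0) = 1 - ρ = 1 - 0.7099 = 0.2901
The server is idle 29.01% of the time.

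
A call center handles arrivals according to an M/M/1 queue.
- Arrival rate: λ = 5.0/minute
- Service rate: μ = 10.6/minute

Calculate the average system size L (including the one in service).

ρ = λ/μ = 5.0/10.6 = 0.4717
For M/M/1: L = λ/(μ-λ)
L = 5.0/(10.6-5.0) = 5.0/5.60
L = 0.8929 calls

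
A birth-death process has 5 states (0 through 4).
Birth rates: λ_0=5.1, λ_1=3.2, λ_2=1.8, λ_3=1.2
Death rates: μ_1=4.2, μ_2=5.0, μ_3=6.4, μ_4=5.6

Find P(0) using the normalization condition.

Ratios P(n)/P(0) = (λ₀···λₙ₋₁)/(μ₁···μₙ):
P(1)/P(0) = (5.1)/(4.2) = 1.2143
P(2)/P(0) = (5.1×3.2)/(4.2×5.0) = 0.7771
P(3)/P(0) = (5.1×3.2×1.8)/(4.2×5.0×6.4) = 0.2186
P(4)/P(0) = (5.1×3.2×1.8×1.2)/(4.2×5.0×6.4×5.6) = 0.04684

Normalization: ∑ P(n) = 1
P(0) × (1.0000 + 1.2143 + 0.7771 + 0.2186 + 0.04684) = 1
P(0) × 3.2568 = 1
P(0) = 1/3.2568 = 0.3070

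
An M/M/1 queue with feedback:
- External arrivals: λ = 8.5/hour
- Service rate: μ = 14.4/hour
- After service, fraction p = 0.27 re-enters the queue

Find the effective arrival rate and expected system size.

Effective arrival rate: λ_eff = λ/(1-p) = 8.5/(1-0.27) = 8.5/0.73 = 11.6438
ρ = λ_eff/μ = 11.6438/14.4 = 0.8086
L = ρ/(1-ρ) = 0.8086/(1-0.8086) = 4.2247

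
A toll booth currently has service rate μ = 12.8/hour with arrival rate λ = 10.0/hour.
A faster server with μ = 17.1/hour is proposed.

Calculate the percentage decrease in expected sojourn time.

System 1: ρ₁ = 10.0/12.8 = 0.7812, W₁ = 1/(12.8-10.0) = 0.35714
System 2: ρ₂ = 10.0/17.1 = 0.5848, W₂ = 1/(17.1-10.0) = 0.14085
Improvement: (W₁-W₂)/W₁ = (0.35714-0.14085)/0.35714 = 60.56%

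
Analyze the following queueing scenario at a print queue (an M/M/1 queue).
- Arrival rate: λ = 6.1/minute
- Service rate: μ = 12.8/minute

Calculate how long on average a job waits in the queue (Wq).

First, compute utilization: ρ = λ/μ = 6.1/12.8 = 0.4766
For M/M/1: Wq = λ/(μ(μ-λ))
Wq = 6.1/(12.8 × (12.8-6.1))
Wq = 6.1/(12.8 × 6.70)
Wq = 0.07113 minutes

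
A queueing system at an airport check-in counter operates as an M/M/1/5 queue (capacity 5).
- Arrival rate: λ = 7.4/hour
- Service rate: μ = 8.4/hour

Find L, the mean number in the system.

ρ = λ/μ = 7.4/8.4 = 0.88095
P₀ = (1-ρ)/(1-ρ^(K+1)) = (1-0.88095)/(1-0.88095^6) = 0.11905/0.53258 = 0.2235
P_K = P₀×ρ^K = 0.2235 × 0.88095^5 = 0.2235 × 0.5306 = 0.1186
L = ρ[1 - (K+1)ρ^K + Kρ^(K+1)] / [(1-ρ)(1-ρ^(K+1))]
L = 0.88095 × (1 - 6×0.530587 + 5×0.467420) / ((1 - 0.88095) × (1 - 0.467420)) = 2.1339 passengers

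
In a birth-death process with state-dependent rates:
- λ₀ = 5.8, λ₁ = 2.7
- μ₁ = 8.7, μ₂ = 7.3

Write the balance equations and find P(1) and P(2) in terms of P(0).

Balance equations:
State 0: λ₀P₀ = μ₁P₁ → P₁ = (λ₀/μ₁)P₀ = (5.8/8.7)P₀ = 0.6667P₀
State 1: P₂ = (λ₀λ₁)/(μ₁μ₂)P₀ = (5.8×2.7)/(8.7×7.3)P₀ = 0.2466P₀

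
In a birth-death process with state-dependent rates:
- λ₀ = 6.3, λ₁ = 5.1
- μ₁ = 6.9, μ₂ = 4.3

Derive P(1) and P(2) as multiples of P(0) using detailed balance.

Balance equations:
State 0: λ₀P₀ = μ₁P₁ → P₁ = (λ₀/μ₁)P₀ = (6.3/6.9)P₀ = 0.9130P₀
State 1: P₂ = (λ₀λ₁)/(μ₁μ₂)P₀ = (6.3×5.1)/(6.9×4.3)P₀ = 1.0829P₀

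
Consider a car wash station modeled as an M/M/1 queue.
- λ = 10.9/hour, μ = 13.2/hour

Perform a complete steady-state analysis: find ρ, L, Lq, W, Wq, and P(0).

Step 1: ρ = λ/μ = 10.9/13.2 = 0.8258
Step 2: L = λ/(μ-λ) = 10.9/2.30 = 4.7391
Step 3: Lq = λ²/(μ(μ-λ)) = 118.81/(13.2×2.30) = 3.9134
Step 4: W = 1/(μ-λ) = 1/2.30 = 0.43478
Step 5: Wq = λ/(μ(μ-λ)) = 10.9/(13.2×2.30) = 0.3590
Step 6: P(0) = 1-ρ = 0.1742
Verify: L = λW = 10.9×0.43478 = 4.7391 ✔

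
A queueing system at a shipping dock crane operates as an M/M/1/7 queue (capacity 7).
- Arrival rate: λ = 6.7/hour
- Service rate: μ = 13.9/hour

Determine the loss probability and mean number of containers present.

ρ = λ/μ = 6.7/13.9 = 0.482014
P₀ = (1-ρ)/(1-ρ^(K+1)) = (1-0.482014)/(1-0.482014^8) = 0.5180/0.9971 = 0.5195
P_K = P₀×ρ^K = 0.51950 × 0.482014^7 = 0.51950 × 0.0060453 = 0.003141
Blocking probability P_7 = 0.003141 (0.31%)
L = ρ[1 - (K+1)ρ^K + Kρ^(K+1)] / [(1-ρ)(1-ρ^(K+1))]
L = 0.482014 × (1 - 8×0.006045 + 7×0.002914) / ((1 - 0.482014) × (1 - 0.002914)) = 0.9072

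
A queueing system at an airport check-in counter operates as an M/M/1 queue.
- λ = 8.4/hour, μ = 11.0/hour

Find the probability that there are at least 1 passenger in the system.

ρ = λ/μ = 8.4/11.0 = 0.7636
P(N ≥ n) = ρⁿ
P(N ≥ 1) = 0.7636^1
P(N ≥ 1) = 0.7636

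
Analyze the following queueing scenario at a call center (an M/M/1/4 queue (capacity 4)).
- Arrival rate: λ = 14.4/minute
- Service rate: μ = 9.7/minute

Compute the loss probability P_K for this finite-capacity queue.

ρ = λ/μ = 14.4/9.7 = 1.48454
P₀ = (1-ρ)/(1-ρ^(K+1)) = (1-1.48454)/(1-1.48454^5) = -0.48454/-6.2104 = 0.07802
P_K = P₀×ρ^K = 0.07802 × 1.48454^4 = 0.07802 × 4.8570 = 0.3789
Blocking probability = 37.89%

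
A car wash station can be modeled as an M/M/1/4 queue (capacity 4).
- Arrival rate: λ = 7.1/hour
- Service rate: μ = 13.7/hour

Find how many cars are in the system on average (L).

ρ = λ/μ = 7.1/13.7 = 0.51825
P₀ = (1-ρ)/(1-ρ^(K+1)) = (1-0.51825)/(1-0.51825^5) = 0.4818/0.9626 = 0.5005
P_K = P₀×ρ^K = 0.50046 × 0.51825^4 = 0.50046 × 0.072137 = 0.03610
L = ρ[1 - (K+1)ρ^K + Kρ^(K+1)] / [(1-ρ)(1-ρ^(K+1))]
L = 0.51825 × (1 - 5×0.072137 + 4×0.037385) / ((1 - 0.51825) × (1 - 0.037385)) = 0.8816 cars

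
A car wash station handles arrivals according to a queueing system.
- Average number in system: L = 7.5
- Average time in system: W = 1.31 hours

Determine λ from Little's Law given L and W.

Little's Law: L = λW, so λ = L/W
λ = 7.5/1.31 = 5.7252 cars/hour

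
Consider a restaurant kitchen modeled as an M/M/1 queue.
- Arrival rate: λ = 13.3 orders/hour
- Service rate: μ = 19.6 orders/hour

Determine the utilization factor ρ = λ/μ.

Server utilization: ρ = λ/μ
ρ = 13.3/19.6 = 0.6786
The server is busy 67.86% of the time.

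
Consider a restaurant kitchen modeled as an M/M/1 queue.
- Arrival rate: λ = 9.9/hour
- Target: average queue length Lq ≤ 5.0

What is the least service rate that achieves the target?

For M/M/1: Lq = λ²/(μ(μ-λ))
Need Lq ≤ 5.0, i.e. μ(μ-λ) ≥ λ²/5.0
μ² - 9.9μ - 98.01/5.0 ≥ 0  →  μ² - 9.9μ - 19.6020 ≥ 0
Quadratic formula (positive root): μ = [λ + √(λ² + 4×19.6020)]/2
Discriminant: 98.01 + 4×19.6020 = 176.4180, √176.4180 = 13.2822
μ ≥ (9.9 + 13.2822)/2 = 11.5911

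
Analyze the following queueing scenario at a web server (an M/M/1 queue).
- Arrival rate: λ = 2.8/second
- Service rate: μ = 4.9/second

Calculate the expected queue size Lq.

ρ = λ/μ = 2.8/4.9 = 0.5714
For M/M/1: Lq = λ²/(μ(μ-λ))
Lq = 7.84/(4.9 × 2.10)
Lq = 0.7619 requests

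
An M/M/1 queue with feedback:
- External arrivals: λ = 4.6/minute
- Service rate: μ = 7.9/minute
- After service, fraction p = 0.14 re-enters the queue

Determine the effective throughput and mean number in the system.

Effective arrival rate: λ_eff = λ/(1-p) = 4.6/(1-0.14) = 4.6/0.86 = 5.34884
ρ = λ_eff/μ = 5.34884/7.9 = 0.67707
L = ρ/(1-ρ) = 0.67707/(1-0.67707) = 2.0966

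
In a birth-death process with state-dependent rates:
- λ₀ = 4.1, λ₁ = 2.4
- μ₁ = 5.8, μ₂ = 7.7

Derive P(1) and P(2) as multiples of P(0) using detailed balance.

Balance equations:
State 0: λ₀P₀ = μ₁P₁ → P₁ = (λ₀/μ₁)P₀ = (4.1/5.8)P₀ = 0.7069P₀
State 1: P₂ = (λ₀λ₁)/(μ₁μ₂)P₀ = (4.1×2.4)/(5.8×7.7)P₀ = 0.2203P₀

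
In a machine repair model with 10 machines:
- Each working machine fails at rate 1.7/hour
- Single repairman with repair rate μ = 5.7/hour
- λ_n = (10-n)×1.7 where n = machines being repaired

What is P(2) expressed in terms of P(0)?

P(2)/P(0) = ∏_{i=0}^{2-1} λ_i/μ_{i+1}
= (10-0)×1.7/5.7 × (10-1)×1.7/5.7
= 8.0055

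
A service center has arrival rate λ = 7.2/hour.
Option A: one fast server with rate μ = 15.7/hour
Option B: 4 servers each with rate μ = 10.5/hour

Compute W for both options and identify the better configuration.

Option A: single server μ = 15.7 (M/M/1)
  ρ_A = 7.2/15.7 = 0.4586
  W_A = 1/(μ-λ) = 1/(15.7-7.2) = 1/8.50 = 0.1176

Option B: 4 servers μ = 10.5 (M/M/4)
  ρ_B = λ/(cμ) = 7.2/(4×10.5) = 0.1714
  Offered load a = λ/μ = cρ = 7.2/10.5 = 0.6857
  P₀ = [ Σₙ₌₀^3 aⁿ/n! + a^4/(4!(1-ρ)) ]⁻¹
  Σ = a^0/0! + a^1/1! + a^2/2! + a^3/3! = 1.00000 + 0.685714 + 0.235102 + 0.0537376 = 1.9746
  a^4/(4!(1-ρ)) = 0.2211/(24 × 0.8286) = 0.01112
  P₀ = 1/(1.9746 + 0.01112) = 0.5036
  Lq = P₀·a^4·ρ / (4!(1-ρ)²) = 0.5036 × 0.2211 × 0.1714 / (24 × 0.6865) = 0.001158
  Wq_B = Lq/λ = 0.0011585/7.2 = 0.0001609
  W_B = Wq_B + 1/μ = 0.0001609 + 0.09524 = 0.09540

Since W_B = 0.09540 < W_A = 0.1176, Option B (multiple servers) has the shorter time in system.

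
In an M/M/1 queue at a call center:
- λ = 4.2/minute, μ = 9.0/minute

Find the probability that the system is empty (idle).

ρ = λ/μ = 4.2/9.0 = 0.4667
P(0) = 1 - ρ = 1 - 0.4667 = 0.5333
The server is idle 53.33% of the time.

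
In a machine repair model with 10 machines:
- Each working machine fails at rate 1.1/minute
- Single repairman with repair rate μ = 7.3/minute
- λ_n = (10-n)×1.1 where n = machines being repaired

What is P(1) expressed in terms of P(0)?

P(1)/P(0) = ∏_{i=0}^{1-1} λ_i/μ_{i+1}
= (10-0)×1.1/7.3
= 1.5068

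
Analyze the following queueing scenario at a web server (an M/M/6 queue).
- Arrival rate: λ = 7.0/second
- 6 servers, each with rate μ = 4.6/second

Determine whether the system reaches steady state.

Stability requires ρ = λ/(cμ) < 1
ρ = 7.0/(6 × 4.6) = 7.0/27.60 = 0.2536
Since 0.2536 < 1, the system is STABLE.
The servers are busy 25.36% of the time.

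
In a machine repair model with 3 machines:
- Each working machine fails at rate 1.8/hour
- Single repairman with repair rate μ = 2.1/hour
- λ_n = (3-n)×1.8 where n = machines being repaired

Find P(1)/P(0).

P(1)/P(0) = ∏_{i=0}^{1-1} λ_i/μ_{i+1}
= (3-0)×1.8/2.1
= 2.5714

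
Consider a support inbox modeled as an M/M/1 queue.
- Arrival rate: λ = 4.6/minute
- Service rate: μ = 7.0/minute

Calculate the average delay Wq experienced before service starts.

First, compute utilization: ρ = λ/μ = 4.6/7.0 = 0.6571
For M/M/1: Wq = λ/(μ(μ-λ))
Wq = 4.6/(7.0 × (7.0-4.6))
Wq = 4.6/(7.0 × 2.40)
Wq = 0.2738 minutes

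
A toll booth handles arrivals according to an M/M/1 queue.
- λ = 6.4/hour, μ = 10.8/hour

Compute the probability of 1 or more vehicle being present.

ρ = λ/μ = 6.4/10.8 = 0.5926
P(N ≥ n) = ρⁿ
P(N ≥ 1) = 0.5926^1
P(N ≥ 1) = 0.5926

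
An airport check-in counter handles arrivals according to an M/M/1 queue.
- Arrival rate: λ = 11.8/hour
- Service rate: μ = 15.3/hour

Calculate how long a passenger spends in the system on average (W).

First, compute utilization: ρ = λ/μ = 11.8/15.3 = 0.7712
For M/M/1: W = 1/(μ-λ)
W = 1/(15.3-11.8) = 1/3.50
W = 0.2857 hours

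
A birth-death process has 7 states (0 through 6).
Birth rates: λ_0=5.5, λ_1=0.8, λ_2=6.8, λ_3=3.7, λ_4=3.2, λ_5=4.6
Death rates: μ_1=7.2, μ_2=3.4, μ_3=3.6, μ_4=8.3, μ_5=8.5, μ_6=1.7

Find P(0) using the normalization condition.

Ratios P(n)/P(0) = (λ₀···λₙ₋₁)/(μ₁···μₙ):
P(1)/P(0) = (5.5)/(7.2) = 0.7639
P(2)/P(0) = (5.5×0.8)/(7.2×3.4) = 0.1797
P(3)/P(0) = (5.5×0.8×6.8)/(7.2×3.4×3.6) = 0.3395
P(4)/P(0) = (5.5×0.8×6.8×3.7)/(7.2×3.4×3.6×8.3) = 0.1513
P(5)/P(0) = (5.5×0.8×6.8×3.7×3.2)/(7.2×3.4×3.6×8.3×8.5) = 0.05698
P(6)/P(0) = (5.5×0.8×6.8×3.7×3.2×4.6)/(7.2×3.4×3.6×8.3×8.5×1.7) = 0.1542

Normalization: ∑ P(n) = 1
P(0) × (1.0000 + 0.7639 + 0.1797 + 0.3395 + 0.1513 + 0.05698 + 0.1542) = 1
P(0) × 2.6456 = 1
P(0) = 1/2.6456 = 0.3780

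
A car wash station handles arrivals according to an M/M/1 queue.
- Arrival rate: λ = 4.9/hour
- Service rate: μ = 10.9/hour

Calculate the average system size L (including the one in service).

ρ = λ/μ = 4.9/10.9 = 0.4495
For M/M/1: L = λ/(μ-λ)
L = 4.9/(10.9-4.9) = 4.9/6.00
L = 0.8167 cars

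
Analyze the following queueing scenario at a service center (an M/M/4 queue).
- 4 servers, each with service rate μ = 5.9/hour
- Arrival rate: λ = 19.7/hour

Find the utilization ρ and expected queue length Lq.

Traffic intensity: ρ = λ/(cμ) = 19.7/(4×5.9) = 0.8347
Since ρ = 0.8347 < 1, system is stable.
Offered load a = λ/μ = cρ = 19.7/5.9 = 3.3390
P₀ = [ Σₙ₌₀^3 aⁿ/n! + a^4/(4!(1-ρ)) ]⁻¹
Σ = a^0/0! + a^1/1! + a^2/2! + a^3/3! = 1.0000 + 3.3390 + 5.5744 + 6.2043 = 16.1177
a^4/(4!(1-ρ)) = 124.2959/(24 × 0.165254) = 31.3396
P₀ = 1/(16.1177 + 31.3396) = 0.02107
Lq = P₀·a^4·ρ / (4!(1-ρ)²) = 0.0210716 × 124.2959 × 0.834746 / (24 × 0.0273090) = 3.3357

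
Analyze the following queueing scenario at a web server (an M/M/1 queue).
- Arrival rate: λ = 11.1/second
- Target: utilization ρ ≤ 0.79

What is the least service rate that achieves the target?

ρ = λ/μ, so μ = λ/ρ
μ ≥ 11.1/0.79 = 14.0506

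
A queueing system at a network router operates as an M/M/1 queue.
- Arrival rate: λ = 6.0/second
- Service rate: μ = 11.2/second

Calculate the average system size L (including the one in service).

ρ = λ/μ = 6.0/11.2 = 0.5357
For M/M/1: L = λ/(μ-λ)
L = 6.0/(11.2-6.0) = 6.0/5.20
L = 1.1538 packets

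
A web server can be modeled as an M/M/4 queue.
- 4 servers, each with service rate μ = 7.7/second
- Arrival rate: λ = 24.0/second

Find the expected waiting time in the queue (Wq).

Traffic intensity: ρ = λ/(cμ) = 24.0/(4×7.7) = 0.7792
Since ρ = 0.7792 < 1, system is stable.
Offered load a = λ/μ = cρ = 24.0/7.7 = 3.1169
P₀ = [ Σₙ₌₀^3 aⁿ/n! + a^4/(4!(1-ρ)) ]⁻¹
Σ = a^0/0! + a^1/1! + a^2/2! + a^3/3! = 1.0000 + 3.1169 + 4.8575 + 5.0467 = 14.0211
a^4/(4!(1-ρ)) = 94.3805/(24 × 0.220779) = 17.8120
P₀ = 1/(14.0211 + 17.8120) = 0.03141
Lq = P₀·a^4·ρ / (4!(1-ρ)²) = 0.031414 × 94.3805 × 0.77922 / (24 × 0.048743) = 1.9749
Wq = Lq/λ = 1.9749/24.0 = 0.08229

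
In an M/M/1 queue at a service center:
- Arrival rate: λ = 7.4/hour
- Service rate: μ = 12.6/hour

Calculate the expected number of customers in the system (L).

ρ = λ/μ = 7.4/12.6 = 0.5873
For M/M/1: L = λ/(μ-λ)
L = 7.4/(12.6-7.4) = 7.4/5.20
L = 1.4231 customers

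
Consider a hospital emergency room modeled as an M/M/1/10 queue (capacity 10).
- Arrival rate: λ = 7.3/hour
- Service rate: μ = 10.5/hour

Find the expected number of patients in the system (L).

ρ = λ/μ = 7.3/10.5 = 0.69524
P₀ = (1-ρ)/(1-ρ^(K+1)) = (1-0.69524)/(1-0.69524^11) = 0.3048/0.9817 = 0.3105
P_K = P₀×ρ^K = 0.3105 × 0.69524^10 = 0.3105 × 0.02638 = 0.008191
L = ρ[1 - (K+1)ρ^K + Kρ^(K+1)] / [(1-ρ)(1-ρ^(K+1))]
L = 0.69524 × (1 - 11×0.02638 + 10×0.01834) / ((1 - 0.69524) × (1 - 0.01834)) = 2.0757 patients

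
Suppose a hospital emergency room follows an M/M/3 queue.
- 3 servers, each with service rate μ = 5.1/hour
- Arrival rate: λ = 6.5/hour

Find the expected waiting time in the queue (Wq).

Traffic intensity: ρ = λ/(cμ) = 6.5/(3×5.1) = 0.4248
Since ρ = 0.4248 < 1, system is stable.
Offered load a = λ/μ = cρ = 6.5/5.1 = 1.2745
P₀ = [ Σₙ₌₀^2 aⁿ/n! + a^3/(3!(1-ρ)) ]⁻¹
Σ = a^0/0! + a^1/1! + a^2/2! = 1.0000 + 1.2745 + 0.8122 = 3.0867
a^3/(3!(1-ρ)) = 2.0703/(6 × 0.5752) = 0.5999
P₀ = 1/(3.0867 + 0.5999) = 0.2713
Lq = P₀·a^3·ρ / (3!(1-ρ)²) = 0.2713 × 2.0703 × 0.4248 / (6 × 0.3308) = 0.1202
Wq = Lq/λ = 0.1202/6.5 = 0.01849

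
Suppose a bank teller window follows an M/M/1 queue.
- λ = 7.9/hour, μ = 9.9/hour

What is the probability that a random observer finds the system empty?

ρ = λ/μ = 7.9/9.9 = 0.7980
P(0) = 1 - ρ = 1 - 0.7980 = 0.2020
The server is idle 20.20% of the time.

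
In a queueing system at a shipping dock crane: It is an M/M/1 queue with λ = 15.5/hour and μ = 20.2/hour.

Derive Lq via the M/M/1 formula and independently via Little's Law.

Method 1 (direct): Lq = λ²/(μ(μ-λ)) = 240.25/(20.2 × 4.70) = 2.5305

Method 2 (Little's Law):
W = 1/(μ-λ) = 1/4.70 = 0.21277
Wq = W - 1/μ = 0.21277 - 0.049505 = 0.16326
Lq = λWq = 15.5 × 0.16326 = 2.5305 ✔ (matches Method 1)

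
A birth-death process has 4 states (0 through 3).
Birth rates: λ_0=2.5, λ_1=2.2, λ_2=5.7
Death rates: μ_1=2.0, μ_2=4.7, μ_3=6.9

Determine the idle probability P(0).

Ratios P(n)/P(0) = (λ₀···λₙ₋₁)/(μ₁···μₙ):
P(1)/P(0) = (2.5)/(2.0) = 1.2500
P(2)/P(0) = (2.5×2.2)/(2.0×4.7) = 0.58511
P(3)/P(0) = (2.5×2.2×5.7)/(2.0×4.7×6.9) = 0.48335

Normalization: ∑ P(n) = 1
P(0) × (1.0000 + 1.2500 + 0.58511 + 0.48335) = 1
P(0) × 3.3185 = 1
P(0) = 1/3.3185 = 0.3013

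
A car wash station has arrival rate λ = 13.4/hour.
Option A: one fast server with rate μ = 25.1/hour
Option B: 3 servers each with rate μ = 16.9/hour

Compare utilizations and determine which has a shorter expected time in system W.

Option A: single server μ = 25.1 (M/M/1)
  ρ_A = 13.4/25.1 = 0.5339
  W_A = 1/(μ-λ) = 1/(25.1-13.4) = 1/11.70 = 0.08547

Option B: 3 servers μ = 16.9 (M/M/3)
  ρ_B = λ/(cμ) = 13.4/(3×16.9) = 0.2643
  Offered load a = λ/μ = cρ = 13.4/16.9 = 0.7929
  P₀ = [ Σₙ₌₀^2 aⁿ/n! + a^3/(3!(1-ρ)) ]⁻¹
  Σ = a^0/0! + a^1/1! + a^2/2! = 1.0000 + 0.7929 + 0.3143 = 2.1072
  a^3/(3!(1-ρ)) = 0.4985/(6 × 0.7357) = 0.1129
  P₀ = 1/(2.1072 + 0.1129) = 0.4504
  Lq = P₀·a^3·ρ / (3!(1-ρ)²) = 0.4504 × 0.4985 × 0.2643 / (6 × 0.5413) = 0.01827
  Wq_B = Lq/λ = 0.018273/13.4 = 0.0013637
  W_B = Wq_B + 1/μ = 0.0013637 + 0.059172 = 0.06054

Since W_B = 0.06054 < W_A = 0.08547, Option B (multiple servers) has the shorter time in system.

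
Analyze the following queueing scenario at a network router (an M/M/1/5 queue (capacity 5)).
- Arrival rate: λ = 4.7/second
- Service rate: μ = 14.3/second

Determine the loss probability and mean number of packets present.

ρ = λ/μ = 4.7/14.3 = 0.32867
P₀ = (1-ρ)/(1-ρ^(K+1)) = (1-0.32867)/(1-0.32867^6) = 0.6713/0.9987 = 0.6722
P_K = P₀×ρ^K = 0.6722 × 0.32867^5 = 0.6722 × 0.003835 = 0.002578
Blocking probability P_5 = 0.002578 (0.26%)
L = ρ[1 - (K+1)ρ^K + Kρ^(K+1)] / [(1-ρ)(1-ρ^(K+1))]
L = 0.32867 × (1 - 6×0.003835 + 5×0.001261) / ((1 - 0.32867) × (1 - 0.001261)) = 0.4820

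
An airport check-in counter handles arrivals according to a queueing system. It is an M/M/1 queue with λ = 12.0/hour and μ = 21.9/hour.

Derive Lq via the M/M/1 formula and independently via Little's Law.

Method 1 (direct): Lq = λ²/(μ(μ-λ)) = 144.00/(21.9 × 9.90) = 0.6642

Method 2 (Little's Law):
W = 1/(μ-λ) = 1/9.90 = 0.10101
Wq = W - 1/μ = 0.10101 - 0.045662 = 0.05535
Lq = λWq = 12.0 × 0.05535 = 0.6642 ✔ (matches Method 1)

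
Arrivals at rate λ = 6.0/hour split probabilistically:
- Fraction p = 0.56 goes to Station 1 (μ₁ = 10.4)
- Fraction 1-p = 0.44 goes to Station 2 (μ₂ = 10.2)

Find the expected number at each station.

Effective rates: λ₁ = 6.0×0.56 = 3.36, λ₂ = 6.0×0.44 = 2.64
Station 1: ρ₁ = 3.36/10.4 = 0.3231, L₁ = ρ₁/(1-ρ₁) = 0.3231/(1-0.3231) = 0.4773
Station 2: ρ₂ = 2.64/10.2 = 0.2588, L₂ = ρ₂/(1-ρ₂) = 0.2588/(1-0.2588) = 0.3492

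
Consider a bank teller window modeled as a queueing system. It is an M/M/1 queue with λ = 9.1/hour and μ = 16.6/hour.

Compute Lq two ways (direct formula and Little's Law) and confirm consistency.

Method 1 (direct): Lq = λ²/(μ(μ-λ)) = 82.81/(16.6 × 7.50) = 0.6651

Method 2 (Little's Law):
W = 1/(μ-λ) = 1/7.50 = 0.13333
Wq = W - 1/μ = 0.13333 - 0.060241 = 0.07309
Lq = λWq = 9.1 × 0.07309 = 0.6651 ✔ (matches Method 1)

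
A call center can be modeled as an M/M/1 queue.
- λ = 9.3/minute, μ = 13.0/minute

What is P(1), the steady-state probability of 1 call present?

ρ = λ/μ = 9.3/13.0 = 0.7154
P(n) = (1-ρ)ρⁿ
P(1) = (1-0.7154) × 0.7154^1
P(1) = 0.2846 × 0.7154
P(1) = 0.2036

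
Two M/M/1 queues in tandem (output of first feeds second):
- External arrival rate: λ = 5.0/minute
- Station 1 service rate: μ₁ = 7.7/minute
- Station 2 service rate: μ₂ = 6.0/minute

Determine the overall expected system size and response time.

By Jackson's theorem, each station behaves as independent M/M/1.
Station 1: ρ₁ = 5.0/7.7 = 0.6494, L₁ = ρ₁/(1-ρ₁) = λ/(μ₁-λ) = 5.0/2.70 = 1.8519
Station 2: ρ₂ = 5.0/6.0 = 0.8333, L₂ = ρ₂/(1-ρ₂) = λ/(μ₂-λ) = 5.0/1.00 = 5.0000
Total: L = L₁ + L₂ = 1.8519 + 5.0000 = 6.8519
W = L/λ = 6.8519/5.0 = 1.3704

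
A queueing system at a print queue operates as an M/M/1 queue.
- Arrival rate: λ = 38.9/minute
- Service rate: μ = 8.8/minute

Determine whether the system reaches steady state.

Stability requires ρ = λ/(cμ) < 1
ρ = 38.9/(1 × 8.8) = 38.9/8.80 = 4.4205
Since 4.4205 ≥ 1, the system is UNSTABLE.
Queue grows without bound. Need μ > λ = 38.9.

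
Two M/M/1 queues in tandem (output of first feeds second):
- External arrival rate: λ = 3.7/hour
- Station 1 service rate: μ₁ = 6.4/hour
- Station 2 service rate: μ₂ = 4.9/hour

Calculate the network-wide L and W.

By Jackson's theorem, each station behaves as independent M/M/1.
Station 1: ρ₁ = 3.7/6.4 = 0.5781, L₁ = ρ₁/(1-ρ₁) = λ/(μ₁-λ) = 3.7/2.70 = 1.3704
Station 2: ρ₂ = 3.7/4.9 = 0.7551, L₂ = ρ₂/(1-ρ₂) = λ/(μ₂-λ) = 3.7/1.20 = 3.0833
Total: L = L₁ + L₂ = 1.3704 + 3.0833 = 4.4537
W = L/λ = 4.4537/3.7 = 1.2037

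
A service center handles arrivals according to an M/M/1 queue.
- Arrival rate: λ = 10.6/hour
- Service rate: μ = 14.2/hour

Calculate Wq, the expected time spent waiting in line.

First, compute utilization: ρ = λ/μ = 10.6/14.2 = 0.7465
For M/M/1: Wq = λ/(μ(μ-λ))
Wq = 10.6/(14.2 × (14.2-10.6))
Wq = 10.6/(14.2 × 3.60)
Wq = 0.2074 hours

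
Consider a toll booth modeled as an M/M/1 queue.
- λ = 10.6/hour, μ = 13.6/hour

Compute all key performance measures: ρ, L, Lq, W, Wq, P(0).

Step 1: ρ = λ/μ = 10.6/13.6 = 0.7794
Step 2: L = λ/(μ-λ) = 10.6/3.00 = 3.5333
Step 3: Lq = λ²/(μ(μ-λ)) = 112.36/(13.6×3.00) = 2.7539
Step 4: W = 1/(μ-λ) = 1/3.00 = 0.33333
Step 5: Wq = λ/(μ(μ-λ)) = 10.6/(13.6×3.00) = 0.2598
Step 6: P(0) = 1-ρ = 0.2206
Verify: L = λW = 10.6×0.33333 = 3.5333 ✔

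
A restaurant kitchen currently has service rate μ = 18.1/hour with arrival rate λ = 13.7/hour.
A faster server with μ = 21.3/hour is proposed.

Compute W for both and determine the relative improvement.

System 1: ρ₁ = 13.7/18.1 = 0.7569, W₁ = 1/(18.1-13.7) = 0.227273
System 2: ρ₂ = 13.7/21.3 = 0.6432, W₂ = 1/(21.3-13.7) = 0.131579
Improvement: (W₁-W₂)/W₁ = (0.227273-0.131579)/0.227273 = 42.11%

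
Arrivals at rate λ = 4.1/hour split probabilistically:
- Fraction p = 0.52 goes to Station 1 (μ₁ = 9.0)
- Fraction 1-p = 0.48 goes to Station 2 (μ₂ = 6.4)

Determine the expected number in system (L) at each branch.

Effective rates: λ₁ = 4.1×0.52 = 2.132, λ₂ = 4.1×0.48 = 1.968
Station 1: ρ₁ = 2.132/9.0 = 0.2369, L₁ = ρ₁/(1-ρ₁) = 0.2369/(1-0.2369) = 0.3104
Station 2: ρ₂ = 1.968/6.4 = 0.3075, L₂ = ρ₂/(1-ρ₂) = 0.3075/(1-0.3075) = 0.4440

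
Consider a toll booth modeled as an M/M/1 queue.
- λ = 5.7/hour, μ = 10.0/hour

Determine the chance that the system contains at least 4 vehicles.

ρ = λ/μ = 5.7/10.0 = 0.5700
P(N ≥ n) = ρⁿ
P(N ≥ 4) = 0.5700^4
P(N ≥ 4) = 0.1056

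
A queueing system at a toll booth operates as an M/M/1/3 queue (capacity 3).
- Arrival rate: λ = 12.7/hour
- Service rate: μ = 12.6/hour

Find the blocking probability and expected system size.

ρ = λ/μ = 12.7/12.6 = 1.00794
P₀ = (1-ρ)/(1-ρ^(K+1)) = (1-1.00794)/(1-1.00794^4) = -0.007940/-0.03214 = 0.2470
P_K = P₀×ρ^K = 0.24704 × 1.00794^3 = 0.24704 × 1.0240 = 0.2530
Blocking probability P_3 = 0.2530 (25.30%)
L = ρ[1 - (K+1)ρ^K + Kρ^(K+1)] / [(1-ρ)(1-ρ^(K+1))]
L = 1.00794 × (1 - 4×1.02400963 + 3×1.03214027) / ((1 - 1.00794) × (1 - 1.03214027)) = 1.5099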